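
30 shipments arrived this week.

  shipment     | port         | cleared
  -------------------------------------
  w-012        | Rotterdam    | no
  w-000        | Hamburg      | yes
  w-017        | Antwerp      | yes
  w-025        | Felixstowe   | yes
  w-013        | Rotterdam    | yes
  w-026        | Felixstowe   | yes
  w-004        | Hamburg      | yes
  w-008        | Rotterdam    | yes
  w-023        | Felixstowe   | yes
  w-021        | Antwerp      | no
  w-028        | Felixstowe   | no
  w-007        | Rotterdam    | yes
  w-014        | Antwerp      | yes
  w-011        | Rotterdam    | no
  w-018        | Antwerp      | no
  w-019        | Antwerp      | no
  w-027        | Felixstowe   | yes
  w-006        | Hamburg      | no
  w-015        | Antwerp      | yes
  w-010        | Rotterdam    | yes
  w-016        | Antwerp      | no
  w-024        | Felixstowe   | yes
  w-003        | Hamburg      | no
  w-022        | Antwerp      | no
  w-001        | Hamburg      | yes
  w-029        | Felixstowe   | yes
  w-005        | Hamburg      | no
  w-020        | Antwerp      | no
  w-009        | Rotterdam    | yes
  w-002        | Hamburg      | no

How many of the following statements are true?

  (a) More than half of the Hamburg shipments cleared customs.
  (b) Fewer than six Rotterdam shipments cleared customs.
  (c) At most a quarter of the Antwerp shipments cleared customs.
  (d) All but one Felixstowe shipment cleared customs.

(a) Hamburg: |A| = 7, |A ∩ B| = 3; needs |A ∩ B| > |A ∖ B| — false.
(b) Rotterdam: |A| = 7, |A ∩ B| = 5; needs |A ∩ B| < 6 — true.
(c) Antwerp: |A| = 9, |A ∩ B| = 3; needs |A ∩ B| / |A| ≤ 1/4 — false.
(d) Felixstowe: |A| = 7, |A ∩ B| = 6; needs |A ∖ B| = 1 — true.

2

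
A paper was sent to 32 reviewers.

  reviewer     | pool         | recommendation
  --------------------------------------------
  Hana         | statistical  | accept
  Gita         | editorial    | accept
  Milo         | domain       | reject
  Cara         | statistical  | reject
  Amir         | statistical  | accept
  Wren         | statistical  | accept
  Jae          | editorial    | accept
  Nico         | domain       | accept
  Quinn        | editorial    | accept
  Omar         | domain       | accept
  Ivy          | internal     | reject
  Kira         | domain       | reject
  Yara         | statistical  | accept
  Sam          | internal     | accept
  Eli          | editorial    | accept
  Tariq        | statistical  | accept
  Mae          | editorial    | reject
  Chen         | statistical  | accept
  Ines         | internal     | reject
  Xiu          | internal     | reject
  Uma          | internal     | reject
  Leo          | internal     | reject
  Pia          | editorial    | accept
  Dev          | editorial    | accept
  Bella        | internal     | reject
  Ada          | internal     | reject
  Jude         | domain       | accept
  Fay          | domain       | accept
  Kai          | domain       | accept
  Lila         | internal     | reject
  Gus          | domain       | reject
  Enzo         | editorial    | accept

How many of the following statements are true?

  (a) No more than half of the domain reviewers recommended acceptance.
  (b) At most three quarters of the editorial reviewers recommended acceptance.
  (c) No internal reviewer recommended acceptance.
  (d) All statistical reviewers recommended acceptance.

(a) domain: |A| = 8, |A ∩ B| = 5; needs |A ∩ B| ≤ |A ∖ B| — false.
(b) editorial: |A| = 8, |A ∩ B| = 7; needs |A ∩ B| / |A| ≤ 3/4 — false.
(c) internal: |A| = 9, |A ∩ B| = 1; needs A ∩ B = ∅ (|A ∩ B| = 0) — false.
(d) statistical: |A| = 7, |A ∩ B| = 6; needs A ⊆ B, i.e. every element of A is in B (|A ∖ B| = 0) — false.

0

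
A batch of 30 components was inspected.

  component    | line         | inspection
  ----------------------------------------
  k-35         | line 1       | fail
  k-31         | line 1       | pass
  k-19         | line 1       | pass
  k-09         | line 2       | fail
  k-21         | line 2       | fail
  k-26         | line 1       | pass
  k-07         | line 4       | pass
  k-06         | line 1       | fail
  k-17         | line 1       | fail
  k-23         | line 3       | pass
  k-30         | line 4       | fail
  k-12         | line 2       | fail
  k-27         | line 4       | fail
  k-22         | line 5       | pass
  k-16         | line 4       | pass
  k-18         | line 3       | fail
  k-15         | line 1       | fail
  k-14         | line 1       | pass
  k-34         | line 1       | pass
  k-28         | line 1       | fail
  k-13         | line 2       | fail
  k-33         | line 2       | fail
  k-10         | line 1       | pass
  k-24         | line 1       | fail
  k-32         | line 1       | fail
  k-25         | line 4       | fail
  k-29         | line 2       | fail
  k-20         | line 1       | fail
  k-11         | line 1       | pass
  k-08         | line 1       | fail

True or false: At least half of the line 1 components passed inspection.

'At least half of the line 1 components passed inspection' holds iff |A ∩ B| ≥ |A ∖ B|.
|A| = 16, |A ∩ B| = 7, |A ∖ B| = 9.
7 < 9, so the statement is false.

False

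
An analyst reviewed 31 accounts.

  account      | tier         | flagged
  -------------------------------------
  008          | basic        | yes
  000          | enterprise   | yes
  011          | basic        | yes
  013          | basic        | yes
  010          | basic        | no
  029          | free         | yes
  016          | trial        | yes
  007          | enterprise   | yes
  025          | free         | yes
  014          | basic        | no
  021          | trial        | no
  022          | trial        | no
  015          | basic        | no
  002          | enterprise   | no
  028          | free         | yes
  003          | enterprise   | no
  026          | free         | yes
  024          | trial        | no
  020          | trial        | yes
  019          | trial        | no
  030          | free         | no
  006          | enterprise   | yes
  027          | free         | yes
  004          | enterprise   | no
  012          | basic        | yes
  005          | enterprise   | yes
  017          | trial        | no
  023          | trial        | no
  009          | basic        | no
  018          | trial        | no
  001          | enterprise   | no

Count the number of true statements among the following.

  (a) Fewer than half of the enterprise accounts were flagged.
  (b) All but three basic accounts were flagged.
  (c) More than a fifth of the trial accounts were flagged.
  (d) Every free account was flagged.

(a) enterprise: |A| = 8, |A ∩ B| = 4; needs |A ∩ B| < |A ∖ B| — false.
(b) basic: |A| = 8, |A ∩ B| = 4; needs |A ∖ B| = 3 — false.
(c) trial: |A| = 9, |A ∩ B| = 2; needs |A ∩ B| / |A| > 1/5 — true.
(d) free: |A| = 6, |A ∩ B| = 5; needs A ⊆ B, i.e. every element of A is in B (|A ∖ B| = 0) — false.

1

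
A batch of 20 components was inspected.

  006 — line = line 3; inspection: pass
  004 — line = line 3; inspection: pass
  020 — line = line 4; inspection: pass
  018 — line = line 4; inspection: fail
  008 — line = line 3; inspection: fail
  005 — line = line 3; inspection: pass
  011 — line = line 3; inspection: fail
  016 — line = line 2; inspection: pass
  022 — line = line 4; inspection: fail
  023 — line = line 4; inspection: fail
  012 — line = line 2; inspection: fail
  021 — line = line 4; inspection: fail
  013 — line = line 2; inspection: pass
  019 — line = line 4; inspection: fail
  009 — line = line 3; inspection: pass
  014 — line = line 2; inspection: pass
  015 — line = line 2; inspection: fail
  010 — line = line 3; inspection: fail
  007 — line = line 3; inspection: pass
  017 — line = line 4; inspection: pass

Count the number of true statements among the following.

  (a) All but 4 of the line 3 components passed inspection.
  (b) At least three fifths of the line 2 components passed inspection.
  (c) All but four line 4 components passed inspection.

(a) line 3: |A| = 8, |A ∩ B| = 5; needs |A ∖ B| = 4 — false.
(b) line 2: |A| = 5, |A ∩ B| = 3; needs |A ∩ B| / |A| ≥ 3/5 — true.
(c) line 4: |A| = 7, |A ∩ B| = 2; needs |A ∖ B| = 4 — false.

1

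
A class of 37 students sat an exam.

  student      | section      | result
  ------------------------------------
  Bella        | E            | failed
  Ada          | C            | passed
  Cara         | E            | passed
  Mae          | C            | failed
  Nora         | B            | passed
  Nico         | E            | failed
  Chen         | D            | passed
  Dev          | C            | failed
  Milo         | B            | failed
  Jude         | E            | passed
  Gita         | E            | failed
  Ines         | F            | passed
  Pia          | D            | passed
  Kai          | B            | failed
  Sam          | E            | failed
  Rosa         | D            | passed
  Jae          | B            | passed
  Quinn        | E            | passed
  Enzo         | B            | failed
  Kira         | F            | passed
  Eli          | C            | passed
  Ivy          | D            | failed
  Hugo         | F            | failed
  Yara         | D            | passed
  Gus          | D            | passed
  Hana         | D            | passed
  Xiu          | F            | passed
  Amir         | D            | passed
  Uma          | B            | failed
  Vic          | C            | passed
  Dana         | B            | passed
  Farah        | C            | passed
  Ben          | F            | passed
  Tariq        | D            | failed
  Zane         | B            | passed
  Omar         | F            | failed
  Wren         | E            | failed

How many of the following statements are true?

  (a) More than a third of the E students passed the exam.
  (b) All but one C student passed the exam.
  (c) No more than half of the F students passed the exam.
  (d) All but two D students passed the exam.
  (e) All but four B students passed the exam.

(a) E: |A| = 8, |A ∩ B| = 3; needs |A ∩ B| / |A| > 1/3 — true.
(b) C: |A| = 6, |A ∩ B| = 4; needs |A ∖ B| = 1 — false.
(c) F: |A| = 6, |A ∩ B| = 4; needs |A ∩ B| ≤ |A ∖ B| — false.
(d) D: |A| = 9, |A ∩ B| = 7; needs |A ∖ B| = 2 — true.
(e) B: |A| = 8, |A ∩ B| = 4; needs |A ∖ B| = 4 — true.

3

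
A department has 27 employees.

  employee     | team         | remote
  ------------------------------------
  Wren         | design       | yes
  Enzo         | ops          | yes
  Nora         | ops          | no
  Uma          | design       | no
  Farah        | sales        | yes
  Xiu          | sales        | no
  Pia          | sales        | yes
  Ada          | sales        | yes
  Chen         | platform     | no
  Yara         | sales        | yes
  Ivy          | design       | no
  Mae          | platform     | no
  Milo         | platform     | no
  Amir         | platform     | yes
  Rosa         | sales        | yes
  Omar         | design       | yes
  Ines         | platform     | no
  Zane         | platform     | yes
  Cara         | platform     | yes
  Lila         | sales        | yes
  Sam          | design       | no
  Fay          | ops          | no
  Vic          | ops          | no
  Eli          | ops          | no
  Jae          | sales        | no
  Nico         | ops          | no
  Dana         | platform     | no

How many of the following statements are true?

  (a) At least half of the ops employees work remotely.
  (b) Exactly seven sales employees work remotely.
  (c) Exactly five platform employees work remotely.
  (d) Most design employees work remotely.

0

(a) ops: |A| = 6, |A ∩ B| = 1; needs |A ∩ B| ≥ |A ∖ B| — false.
(b) sales: |A| = 8, |A ∩ B| = 6; needs |A ∩ B| = 7 — false.
(c) platform: |A| = 8, |A ∩ B| = 3; needs |A ∩ B| = 5 — false.
(d) design: |A| = 5, |A ∩ B| = 2; needs |A ∩ B| > |A ∖ B| — false.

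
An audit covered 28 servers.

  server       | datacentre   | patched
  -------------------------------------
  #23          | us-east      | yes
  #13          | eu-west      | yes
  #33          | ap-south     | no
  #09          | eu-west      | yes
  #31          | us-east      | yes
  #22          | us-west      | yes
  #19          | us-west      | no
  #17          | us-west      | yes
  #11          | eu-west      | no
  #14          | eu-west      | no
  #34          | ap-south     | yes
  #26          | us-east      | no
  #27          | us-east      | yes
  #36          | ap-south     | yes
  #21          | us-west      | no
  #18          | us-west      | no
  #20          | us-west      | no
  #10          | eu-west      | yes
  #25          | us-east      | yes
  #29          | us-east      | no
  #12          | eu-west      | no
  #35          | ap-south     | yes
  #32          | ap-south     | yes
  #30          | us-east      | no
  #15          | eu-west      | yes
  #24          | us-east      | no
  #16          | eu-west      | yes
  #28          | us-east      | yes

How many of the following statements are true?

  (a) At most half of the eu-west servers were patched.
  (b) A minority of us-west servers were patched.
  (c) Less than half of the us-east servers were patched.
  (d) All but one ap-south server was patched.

2

(a) eu-west: |A| = 8, |A ∩ B| = 5; needs |A ∩ B| ≤ |A ∖ B| — false.
(b) us-west: |A| = 6, |A ∩ B| = 2; needs |A ∩ B| < |A ∖ B| — true.
(c) us-east: |A| = 9, |A ∩ B| = 5; needs |A ∩ B| < |A ∖ B| — false.
(d) ap-south: |A| = 5, |A ∩ B| = 4; needs |A ∖ B| = 1 — true.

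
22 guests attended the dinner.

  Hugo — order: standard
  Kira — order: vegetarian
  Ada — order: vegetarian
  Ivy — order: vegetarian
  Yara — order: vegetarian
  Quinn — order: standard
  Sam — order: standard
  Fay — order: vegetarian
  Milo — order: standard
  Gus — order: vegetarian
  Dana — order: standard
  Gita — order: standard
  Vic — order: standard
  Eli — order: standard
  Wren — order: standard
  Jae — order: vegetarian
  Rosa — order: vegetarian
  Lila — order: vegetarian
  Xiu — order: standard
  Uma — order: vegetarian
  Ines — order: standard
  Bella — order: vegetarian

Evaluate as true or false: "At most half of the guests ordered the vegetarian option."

True

'At most half of the guests ordered the vegetarian option' holds iff |A ∩ B| ≤ |A ∖ B|.
|A| = 22, |A ∩ B| = 11, |A ∖ B| = 11.
11 = 11, so the statement is true.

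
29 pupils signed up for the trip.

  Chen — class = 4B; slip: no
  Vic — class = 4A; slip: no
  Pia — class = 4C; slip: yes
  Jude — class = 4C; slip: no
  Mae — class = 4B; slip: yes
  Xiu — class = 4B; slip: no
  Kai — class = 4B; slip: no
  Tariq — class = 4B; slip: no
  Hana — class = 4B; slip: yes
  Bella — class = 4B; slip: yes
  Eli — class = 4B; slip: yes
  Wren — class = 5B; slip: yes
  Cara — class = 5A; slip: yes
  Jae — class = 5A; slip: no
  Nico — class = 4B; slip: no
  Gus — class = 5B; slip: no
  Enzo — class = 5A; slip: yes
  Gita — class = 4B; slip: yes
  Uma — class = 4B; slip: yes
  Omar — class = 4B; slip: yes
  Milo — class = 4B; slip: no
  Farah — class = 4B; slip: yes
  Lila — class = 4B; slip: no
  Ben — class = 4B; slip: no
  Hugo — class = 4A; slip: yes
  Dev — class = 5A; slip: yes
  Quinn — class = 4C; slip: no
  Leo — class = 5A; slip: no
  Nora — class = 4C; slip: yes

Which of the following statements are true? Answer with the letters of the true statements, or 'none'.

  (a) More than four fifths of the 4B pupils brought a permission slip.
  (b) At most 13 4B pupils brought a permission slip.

(b)

|A| = 16, |A ∩ B| = 8, |A ∖ B| = 8.
(a) |A ∩ B| / |A| > 4/5: fails.
(b) |A ∩ B| ≤ 13: holds.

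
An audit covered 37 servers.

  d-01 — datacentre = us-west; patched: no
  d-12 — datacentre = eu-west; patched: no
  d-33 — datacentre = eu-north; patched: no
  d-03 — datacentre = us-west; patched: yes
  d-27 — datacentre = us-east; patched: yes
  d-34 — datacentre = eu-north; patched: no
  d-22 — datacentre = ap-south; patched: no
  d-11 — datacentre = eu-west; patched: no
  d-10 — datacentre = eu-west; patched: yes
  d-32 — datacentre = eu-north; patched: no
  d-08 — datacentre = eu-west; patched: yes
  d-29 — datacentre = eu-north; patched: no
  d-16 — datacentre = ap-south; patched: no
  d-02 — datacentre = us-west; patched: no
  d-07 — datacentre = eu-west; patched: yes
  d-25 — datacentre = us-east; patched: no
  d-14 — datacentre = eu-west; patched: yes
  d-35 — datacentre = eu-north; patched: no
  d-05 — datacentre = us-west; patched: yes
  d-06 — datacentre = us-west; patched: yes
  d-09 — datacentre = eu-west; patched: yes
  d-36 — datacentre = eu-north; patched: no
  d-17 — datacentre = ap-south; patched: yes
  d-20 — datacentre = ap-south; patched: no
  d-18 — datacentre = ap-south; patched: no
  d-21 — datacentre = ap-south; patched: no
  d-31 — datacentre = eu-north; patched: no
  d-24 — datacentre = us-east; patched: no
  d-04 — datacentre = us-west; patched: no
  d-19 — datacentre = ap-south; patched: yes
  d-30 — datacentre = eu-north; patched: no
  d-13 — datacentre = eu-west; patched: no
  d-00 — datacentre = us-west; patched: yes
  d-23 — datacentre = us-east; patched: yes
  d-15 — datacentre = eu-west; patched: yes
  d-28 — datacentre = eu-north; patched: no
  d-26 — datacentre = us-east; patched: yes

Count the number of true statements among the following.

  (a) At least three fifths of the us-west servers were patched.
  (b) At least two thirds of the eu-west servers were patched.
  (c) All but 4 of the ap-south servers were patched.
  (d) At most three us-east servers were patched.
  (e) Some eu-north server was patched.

2

(a) us-west: |A| = 7, |A ∩ B| = 4; needs |A ∩ B| / |A| ≥ 3/5 — false.
(b) eu-west: |A| = 9, |A ∩ B| = 6; needs |A ∩ B| / |A| ≥ 2/3 — true.
(c) ap-south: |A| = 7, |A ∩ B| = 2; needs |A ∖ B| = 4 — false.
(d) us-east: |A| = 5, |A ∩ B| = 3; needs |A ∩ B| ≤ 3 — true.
(e) eu-north: |A| = 9, |A ∩ B| = 0; needs A ∩ B ≠ ∅ (|A ∩ B| ≥ 1) — false.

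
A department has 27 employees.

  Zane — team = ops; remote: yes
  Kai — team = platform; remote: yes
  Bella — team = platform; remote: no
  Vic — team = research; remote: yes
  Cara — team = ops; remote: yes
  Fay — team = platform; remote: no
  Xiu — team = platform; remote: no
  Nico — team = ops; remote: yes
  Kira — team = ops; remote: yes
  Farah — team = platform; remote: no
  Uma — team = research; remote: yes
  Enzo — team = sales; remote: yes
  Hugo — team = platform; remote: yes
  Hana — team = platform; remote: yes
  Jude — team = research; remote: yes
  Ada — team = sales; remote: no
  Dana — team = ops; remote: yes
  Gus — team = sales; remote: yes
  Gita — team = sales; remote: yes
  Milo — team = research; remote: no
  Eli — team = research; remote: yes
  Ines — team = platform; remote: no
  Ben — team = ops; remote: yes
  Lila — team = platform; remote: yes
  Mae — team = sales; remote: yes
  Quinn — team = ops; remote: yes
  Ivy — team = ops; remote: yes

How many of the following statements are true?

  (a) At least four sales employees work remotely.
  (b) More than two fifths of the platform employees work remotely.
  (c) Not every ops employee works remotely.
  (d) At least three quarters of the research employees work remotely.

3

(a) sales: |A| = 5, |A ∩ B| = 4; needs |A ∩ B| ≥ 4 — true.
(b) platform: |A| = 9, |A ∩ B| = 4; needs |A ∩ B| / |A| > 2/5 — true.
(c) ops: |A| = 8, |A ∩ B| = 8; needs A ⊄ B (|A ∖ B| ≥ 1) — false.
(d) research: |A| = 5, |A ∩ B| = 4; needs |A ∩ B| / |A| ≥ 3/4 — true.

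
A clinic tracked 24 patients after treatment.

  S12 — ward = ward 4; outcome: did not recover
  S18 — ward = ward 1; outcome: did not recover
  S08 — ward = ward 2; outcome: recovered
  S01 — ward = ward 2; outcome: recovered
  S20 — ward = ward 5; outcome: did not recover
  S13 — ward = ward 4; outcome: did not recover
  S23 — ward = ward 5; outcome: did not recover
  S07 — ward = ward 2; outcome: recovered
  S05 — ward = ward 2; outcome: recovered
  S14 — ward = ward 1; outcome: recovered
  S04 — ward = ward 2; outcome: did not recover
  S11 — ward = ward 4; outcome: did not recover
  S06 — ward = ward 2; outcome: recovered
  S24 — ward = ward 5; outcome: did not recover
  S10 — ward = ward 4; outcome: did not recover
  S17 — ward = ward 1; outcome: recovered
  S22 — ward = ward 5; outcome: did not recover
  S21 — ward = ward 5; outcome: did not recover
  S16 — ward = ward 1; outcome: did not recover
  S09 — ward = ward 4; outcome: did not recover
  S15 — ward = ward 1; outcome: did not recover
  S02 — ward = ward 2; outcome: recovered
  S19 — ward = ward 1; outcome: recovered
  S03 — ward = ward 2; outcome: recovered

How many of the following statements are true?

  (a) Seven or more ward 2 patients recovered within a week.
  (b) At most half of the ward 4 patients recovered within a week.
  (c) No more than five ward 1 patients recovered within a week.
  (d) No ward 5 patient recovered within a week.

4

(a) ward 2: |A| = 8, |A ∩ B| = 7; needs |A ∩ B| ≥ 7 — true.
(b) ward 4: |A| = 5, |A ∩ B| = 0; needs |A ∩ B| ≤ |A ∖ B| — true.
(c) ward 1: |A| = 6, |A ∩ B| = 3; needs |A ∩ B| ≤ 5 — true.
(d) ward 5: |A| = 5, |A ∩ B| = 0; needs A ∩ B = ∅ (|A ∩ B| = 0) — true.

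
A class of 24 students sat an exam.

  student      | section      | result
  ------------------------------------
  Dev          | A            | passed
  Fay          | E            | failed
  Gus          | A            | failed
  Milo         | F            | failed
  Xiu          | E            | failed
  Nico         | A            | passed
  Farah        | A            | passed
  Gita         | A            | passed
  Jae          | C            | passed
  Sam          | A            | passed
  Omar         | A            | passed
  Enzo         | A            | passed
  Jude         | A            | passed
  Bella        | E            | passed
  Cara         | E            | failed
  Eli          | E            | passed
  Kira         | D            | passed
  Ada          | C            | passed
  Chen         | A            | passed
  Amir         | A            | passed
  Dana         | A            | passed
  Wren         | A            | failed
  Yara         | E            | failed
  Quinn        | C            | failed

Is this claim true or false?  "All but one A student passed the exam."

False

'All but one A student passed the exam' holds iff |A ∖ B| = 1.
A (the restrictor) = {Dev, Gus, Nico, Farah, Gita, Sam, Omar, Enzo, Jude, Chen, Amir, Dana, Wren}, |A| = 13.
A ∖ B = {Gus, Wren}, so |A ∖ B| = 2.
|A ∖ B| = 2, so the statement is false.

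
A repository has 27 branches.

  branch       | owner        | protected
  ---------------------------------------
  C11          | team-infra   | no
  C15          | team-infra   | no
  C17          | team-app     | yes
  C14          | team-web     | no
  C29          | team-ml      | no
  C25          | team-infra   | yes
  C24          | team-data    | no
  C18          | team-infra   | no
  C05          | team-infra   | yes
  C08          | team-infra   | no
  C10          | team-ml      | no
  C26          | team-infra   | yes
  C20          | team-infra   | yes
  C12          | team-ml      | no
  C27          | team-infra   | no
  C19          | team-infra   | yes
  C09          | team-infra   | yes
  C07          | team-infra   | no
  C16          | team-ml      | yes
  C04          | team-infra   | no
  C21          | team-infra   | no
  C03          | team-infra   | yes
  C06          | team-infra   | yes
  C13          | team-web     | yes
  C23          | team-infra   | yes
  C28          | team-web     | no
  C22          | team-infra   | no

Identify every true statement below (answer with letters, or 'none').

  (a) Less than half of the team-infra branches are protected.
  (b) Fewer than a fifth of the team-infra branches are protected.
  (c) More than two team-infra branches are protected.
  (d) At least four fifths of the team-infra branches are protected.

(c)

|A| = 18, |A ∩ B| = 9, |A ∖ B| = 9.
(a) |A ∩ B| < |A ∖ B|: fails.
(b) |A ∩ B| / |A| < 1/5: fails.
(c) |A ∩ B| > 2: holds.
(d) |A ∩ B| / |A| ≥ 4/5: fails.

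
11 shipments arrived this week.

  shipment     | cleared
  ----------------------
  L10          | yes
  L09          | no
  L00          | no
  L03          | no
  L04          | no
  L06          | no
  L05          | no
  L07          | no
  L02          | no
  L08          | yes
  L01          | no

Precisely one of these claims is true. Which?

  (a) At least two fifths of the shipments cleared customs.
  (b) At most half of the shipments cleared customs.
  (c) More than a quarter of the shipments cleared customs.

|A| = 11, |A ∩ B| = 2, |A ∖ B| = 9.
(a) requires |A ∩ B| / |A| ≥ 2/5: false.
(b) requires |A ∩ B| ≤ |A ∖ B|: true.
(c) requires |A ∩ B| / |A| > 1/4: false.

(b)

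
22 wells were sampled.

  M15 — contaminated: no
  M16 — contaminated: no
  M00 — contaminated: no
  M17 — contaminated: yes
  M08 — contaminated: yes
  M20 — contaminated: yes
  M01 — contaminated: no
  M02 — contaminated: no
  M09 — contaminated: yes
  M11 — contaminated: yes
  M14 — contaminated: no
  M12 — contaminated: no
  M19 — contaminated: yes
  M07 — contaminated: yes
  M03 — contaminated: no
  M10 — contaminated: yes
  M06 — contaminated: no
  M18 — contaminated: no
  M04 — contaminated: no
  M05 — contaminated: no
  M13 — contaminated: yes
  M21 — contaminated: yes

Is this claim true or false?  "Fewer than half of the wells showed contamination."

True

The determiner here denotes the relation: |A ∩ B| < |A ∖ B|.
|A| = 22, |A ∩ B| = 10, |A ∖ B| = 12.
10 < 12, so the statement is true.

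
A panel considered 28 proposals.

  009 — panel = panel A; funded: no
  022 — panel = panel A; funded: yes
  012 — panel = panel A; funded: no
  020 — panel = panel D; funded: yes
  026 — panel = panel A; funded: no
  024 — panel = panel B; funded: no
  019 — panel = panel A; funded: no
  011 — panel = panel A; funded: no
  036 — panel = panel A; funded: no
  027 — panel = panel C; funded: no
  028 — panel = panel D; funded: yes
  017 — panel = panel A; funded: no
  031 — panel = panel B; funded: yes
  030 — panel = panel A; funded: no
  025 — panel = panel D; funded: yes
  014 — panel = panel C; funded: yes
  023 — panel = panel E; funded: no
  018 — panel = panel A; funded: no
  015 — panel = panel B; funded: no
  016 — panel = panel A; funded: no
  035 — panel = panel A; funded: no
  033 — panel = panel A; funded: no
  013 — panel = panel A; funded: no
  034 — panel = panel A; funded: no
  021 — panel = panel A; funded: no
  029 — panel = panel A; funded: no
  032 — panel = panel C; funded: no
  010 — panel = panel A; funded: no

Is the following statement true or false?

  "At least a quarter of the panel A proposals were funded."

The determiner here denotes the relation: |A ∩ B| / |A| ≥ 1/4.
|A| = 18, |A ∩ B| = 1, |A ∖ B| = 17.
|A ∩ B|/|A| = 1/18, so the statement is false.

False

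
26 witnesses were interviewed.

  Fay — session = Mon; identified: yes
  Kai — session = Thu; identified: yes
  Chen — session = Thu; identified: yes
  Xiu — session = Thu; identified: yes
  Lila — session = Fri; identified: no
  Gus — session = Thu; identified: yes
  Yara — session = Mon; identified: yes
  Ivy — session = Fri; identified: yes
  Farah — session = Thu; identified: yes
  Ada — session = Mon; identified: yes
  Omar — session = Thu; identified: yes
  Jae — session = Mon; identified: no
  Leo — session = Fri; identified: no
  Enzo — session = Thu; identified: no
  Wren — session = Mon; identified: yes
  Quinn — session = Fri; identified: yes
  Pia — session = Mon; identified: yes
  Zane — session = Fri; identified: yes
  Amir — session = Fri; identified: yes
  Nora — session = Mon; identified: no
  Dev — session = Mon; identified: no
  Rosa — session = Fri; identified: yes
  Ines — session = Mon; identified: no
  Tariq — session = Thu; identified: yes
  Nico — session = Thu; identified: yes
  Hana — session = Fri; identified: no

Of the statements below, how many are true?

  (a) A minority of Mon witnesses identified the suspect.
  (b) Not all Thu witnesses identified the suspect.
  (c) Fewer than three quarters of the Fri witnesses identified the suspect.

2

(a) Mon: |A| = 9, |A ∩ B| = 5; needs |A ∩ B| < |A ∖ B| — false.
(b) Thu: |A| = 9, |A ∩ B| = 8; needs A ⊄ B (|A ∖ B| ≥ 1) — true.
(c) Fri: |A| = 8, |A ∩ B| = 5; needs |A ∩ B| / |A| < 3/4 — true.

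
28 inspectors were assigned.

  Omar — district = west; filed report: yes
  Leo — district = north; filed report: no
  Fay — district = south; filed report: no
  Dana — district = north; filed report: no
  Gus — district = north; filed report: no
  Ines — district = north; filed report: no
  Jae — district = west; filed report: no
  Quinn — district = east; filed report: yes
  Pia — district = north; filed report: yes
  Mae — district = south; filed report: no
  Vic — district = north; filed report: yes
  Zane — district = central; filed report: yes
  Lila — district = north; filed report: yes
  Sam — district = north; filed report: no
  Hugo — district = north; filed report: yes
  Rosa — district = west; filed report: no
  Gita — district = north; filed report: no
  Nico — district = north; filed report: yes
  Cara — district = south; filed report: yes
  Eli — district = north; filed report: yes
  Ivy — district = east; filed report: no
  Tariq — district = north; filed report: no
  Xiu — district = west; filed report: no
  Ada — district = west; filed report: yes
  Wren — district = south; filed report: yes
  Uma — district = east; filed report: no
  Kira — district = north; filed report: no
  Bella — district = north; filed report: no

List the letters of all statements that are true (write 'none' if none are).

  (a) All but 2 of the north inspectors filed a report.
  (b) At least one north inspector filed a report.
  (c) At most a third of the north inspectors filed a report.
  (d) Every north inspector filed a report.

(b)

|A| = 15, |A ∩ B| = 6, |A ∖ B| = 9.
(a) |A ∖ B| = 2: fails.
(b) A ∩ B ≠ ∅ (|A ∩ B| ≥ 1): holds.
(c) |A ∩ B| / |A| ≤ 1/3: fails.
(d) A ⊆ B, i.e. every element of A is in B (|A ∖ B| = 0): fails.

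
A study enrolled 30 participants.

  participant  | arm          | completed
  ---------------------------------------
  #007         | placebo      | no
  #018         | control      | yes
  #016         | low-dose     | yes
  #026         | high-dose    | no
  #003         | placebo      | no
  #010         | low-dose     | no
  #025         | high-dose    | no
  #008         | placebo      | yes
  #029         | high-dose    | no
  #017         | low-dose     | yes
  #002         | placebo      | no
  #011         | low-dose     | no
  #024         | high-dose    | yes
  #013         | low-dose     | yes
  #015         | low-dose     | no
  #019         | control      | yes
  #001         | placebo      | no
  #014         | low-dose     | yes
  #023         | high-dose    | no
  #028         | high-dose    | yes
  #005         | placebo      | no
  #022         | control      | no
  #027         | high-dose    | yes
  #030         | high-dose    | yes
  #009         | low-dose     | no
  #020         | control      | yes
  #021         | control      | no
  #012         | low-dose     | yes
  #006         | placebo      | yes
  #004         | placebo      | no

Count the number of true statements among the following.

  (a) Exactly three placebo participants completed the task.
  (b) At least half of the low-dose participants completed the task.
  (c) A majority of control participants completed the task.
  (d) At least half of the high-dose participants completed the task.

3

(a) placebo: |A| = 8, |A ∩ B| = 2; needs |A ∩ B| = 3 — false.
(b) low-dose: |A| = 9, |A ∩ B| = 5; needs |A ∩ B| ≥ |A ∖ B| — true.
(c) control: |A| = 5, |A ∩ B| = 3; needs |A ∩ B| > |A ∖ B| — true.
(d) high-dose: |A| = 8, |A ∩ B| = 4; needs |A ∩ B| ≥ |A ∖ B| — true.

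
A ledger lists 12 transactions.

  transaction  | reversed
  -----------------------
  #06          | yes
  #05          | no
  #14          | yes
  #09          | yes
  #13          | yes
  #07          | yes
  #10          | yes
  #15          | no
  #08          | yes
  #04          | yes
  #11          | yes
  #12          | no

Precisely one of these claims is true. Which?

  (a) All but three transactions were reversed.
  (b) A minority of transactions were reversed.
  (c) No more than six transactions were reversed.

(a)

|A| = 12, |A ∩ B| = 9, |A ∖ B| = 3.
(a) requires |A ∖ B| = 3: true.
(b) requires |A ∩ B| < |A ∖ B|: false.
(c) requires |A ∩ B| ≤ 6: false.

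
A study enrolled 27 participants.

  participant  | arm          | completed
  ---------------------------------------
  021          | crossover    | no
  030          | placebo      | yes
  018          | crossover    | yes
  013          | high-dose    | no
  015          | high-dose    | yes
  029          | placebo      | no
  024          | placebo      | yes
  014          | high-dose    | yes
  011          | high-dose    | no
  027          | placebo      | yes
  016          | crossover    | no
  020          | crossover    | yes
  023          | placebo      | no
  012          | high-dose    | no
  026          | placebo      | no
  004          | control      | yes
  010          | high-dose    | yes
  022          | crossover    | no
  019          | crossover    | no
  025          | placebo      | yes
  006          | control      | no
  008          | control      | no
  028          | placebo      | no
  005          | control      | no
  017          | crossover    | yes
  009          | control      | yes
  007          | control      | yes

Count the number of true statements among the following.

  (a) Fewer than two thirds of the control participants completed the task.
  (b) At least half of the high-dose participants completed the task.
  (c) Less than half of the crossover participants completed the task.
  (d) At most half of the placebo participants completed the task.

(a) control: |A| = 6, |A ∩ B| = 3; needs |A ∩ B| / |A| < 2/3 — true.
(b) high-dose: |A| = 6, |A ∩ B| = 3; needs |A ∩ B| ≥ |A ∖ B| — true.
(c) crossover: |A| = 7, |A ∩ B| = 3; needs |A ∩ B| < |A ∖ B| — true.
(d) placebo: |A| = 8, |A ∩ B| = 4; needs |A ∩ B| ≤ |A ∖ B| — true.

4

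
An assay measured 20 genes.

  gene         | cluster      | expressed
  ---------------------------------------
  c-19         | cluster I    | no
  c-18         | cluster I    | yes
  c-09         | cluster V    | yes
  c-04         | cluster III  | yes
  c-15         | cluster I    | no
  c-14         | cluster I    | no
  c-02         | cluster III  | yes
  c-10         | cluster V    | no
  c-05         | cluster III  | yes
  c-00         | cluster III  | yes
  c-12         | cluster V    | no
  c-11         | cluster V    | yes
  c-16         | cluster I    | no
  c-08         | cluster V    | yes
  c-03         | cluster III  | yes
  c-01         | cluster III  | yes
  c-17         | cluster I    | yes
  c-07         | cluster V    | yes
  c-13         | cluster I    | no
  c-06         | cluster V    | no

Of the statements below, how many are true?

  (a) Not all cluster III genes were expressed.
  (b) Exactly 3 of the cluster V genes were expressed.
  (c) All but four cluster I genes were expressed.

0

(a) cluster III: |A| = 6, |A ∩ B| = 6; needs A ⊄ B (|A ∖ B| ≥ 1) — false.
(b) cluster V: |A| = 7, |A ∩ B| = 4; needs |A ∩ B| = 3 — false.
(c) cluster I: |A| = 7, |A ∩ B| = 2; needs |A ∖ B| = 4 — false.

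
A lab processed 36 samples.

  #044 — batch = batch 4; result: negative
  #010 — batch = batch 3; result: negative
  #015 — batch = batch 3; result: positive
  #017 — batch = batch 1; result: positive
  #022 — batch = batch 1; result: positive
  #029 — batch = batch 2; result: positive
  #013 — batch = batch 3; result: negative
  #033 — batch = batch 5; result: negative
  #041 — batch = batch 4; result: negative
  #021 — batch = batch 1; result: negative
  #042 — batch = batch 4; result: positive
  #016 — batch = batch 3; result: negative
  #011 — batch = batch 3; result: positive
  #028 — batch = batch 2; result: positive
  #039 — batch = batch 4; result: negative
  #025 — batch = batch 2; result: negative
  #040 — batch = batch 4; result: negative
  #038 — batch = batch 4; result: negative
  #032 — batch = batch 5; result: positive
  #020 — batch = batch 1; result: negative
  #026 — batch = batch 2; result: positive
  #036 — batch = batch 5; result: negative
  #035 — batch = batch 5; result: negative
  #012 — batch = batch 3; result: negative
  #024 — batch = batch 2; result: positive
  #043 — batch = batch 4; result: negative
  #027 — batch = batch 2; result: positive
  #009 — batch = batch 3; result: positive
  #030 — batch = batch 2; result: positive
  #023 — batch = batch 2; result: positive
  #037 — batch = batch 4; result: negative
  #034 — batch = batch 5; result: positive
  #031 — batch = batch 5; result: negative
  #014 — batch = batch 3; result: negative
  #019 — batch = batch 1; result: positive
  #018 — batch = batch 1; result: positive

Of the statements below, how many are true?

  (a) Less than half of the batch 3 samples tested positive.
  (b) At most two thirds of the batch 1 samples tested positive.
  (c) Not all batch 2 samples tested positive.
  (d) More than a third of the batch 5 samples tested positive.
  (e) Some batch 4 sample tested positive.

(a) batch 3: |A| = 8, |A ∩ B| = 3; needs |A ∩ B| < |A ∖ B| — true.
(b) batch 1: |A| = 6, |A ∩ B| = 4; needs |A ∩ B| / |A| ≤ 2/3 — true.
(c) batch 2: |A| = 8, |A ∩ B| = 7; needs A ⊄ B (|A ∖ B| ≥ 1) — true.
(d) batch 5: |A| = 6, |A ∩ B| = 2; needs |A ∩ B| / |A| > 1/3 — false.
(e) batch 4: |A| = 8, |A ∩ B| = 1; needs A ∩ B ≠ ∅ (|A ∩ B| ≥ 1) — true.

4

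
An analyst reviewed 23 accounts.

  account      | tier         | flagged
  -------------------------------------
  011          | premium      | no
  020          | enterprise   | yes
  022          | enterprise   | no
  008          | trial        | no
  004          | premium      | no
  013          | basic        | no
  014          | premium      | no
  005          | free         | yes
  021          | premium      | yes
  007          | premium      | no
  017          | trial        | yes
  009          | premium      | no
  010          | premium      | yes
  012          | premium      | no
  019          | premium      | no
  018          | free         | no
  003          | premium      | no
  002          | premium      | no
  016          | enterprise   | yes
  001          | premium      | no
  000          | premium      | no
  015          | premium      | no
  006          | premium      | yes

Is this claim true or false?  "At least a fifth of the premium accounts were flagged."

True

Truth condition: |A ∩ B| / |A| ≥ 1/5.
|A| = 15, |A ∩ B| = 3, |A ∖ B| = 12.
|A ∩ B|/|A| = 3/15, so the statement is true.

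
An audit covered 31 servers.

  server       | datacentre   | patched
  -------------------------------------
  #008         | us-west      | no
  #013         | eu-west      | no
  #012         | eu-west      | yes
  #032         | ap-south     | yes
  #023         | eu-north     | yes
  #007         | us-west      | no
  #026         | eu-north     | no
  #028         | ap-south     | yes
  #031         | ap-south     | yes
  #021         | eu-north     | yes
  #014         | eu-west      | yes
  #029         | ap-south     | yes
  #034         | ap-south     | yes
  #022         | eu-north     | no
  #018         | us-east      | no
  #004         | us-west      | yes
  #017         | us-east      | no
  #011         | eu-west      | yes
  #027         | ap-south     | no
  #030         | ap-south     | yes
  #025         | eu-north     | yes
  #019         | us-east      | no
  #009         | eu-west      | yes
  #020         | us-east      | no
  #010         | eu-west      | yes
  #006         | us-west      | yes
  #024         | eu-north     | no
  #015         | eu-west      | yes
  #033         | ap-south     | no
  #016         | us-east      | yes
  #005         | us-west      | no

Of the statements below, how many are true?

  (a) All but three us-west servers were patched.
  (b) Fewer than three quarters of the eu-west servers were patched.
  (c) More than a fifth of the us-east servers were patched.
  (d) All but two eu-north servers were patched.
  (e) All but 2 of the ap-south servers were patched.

(a) us-west: |A| = 5, |A ∩ B| = 2; needs |A ∖ B| = 3 — true.
(b) eu-west: |A| = 7, |A ∩ B| = 6; needs |A ∩ B| / |A| < 3/4 — false.
(c) us-east: |A| = 5, |A ∩ B| = 1; needs |A ∩ B| / |A| > 1/5 — false.
(d) eu-north: |A| = 6, |A ∩ B| = 3; needs |A ∖ B| = 2 — false.
(e) ap-south: |A| = 8, |A ∩ B| = 6; needs |A ∖ B| = 2 — true.

2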